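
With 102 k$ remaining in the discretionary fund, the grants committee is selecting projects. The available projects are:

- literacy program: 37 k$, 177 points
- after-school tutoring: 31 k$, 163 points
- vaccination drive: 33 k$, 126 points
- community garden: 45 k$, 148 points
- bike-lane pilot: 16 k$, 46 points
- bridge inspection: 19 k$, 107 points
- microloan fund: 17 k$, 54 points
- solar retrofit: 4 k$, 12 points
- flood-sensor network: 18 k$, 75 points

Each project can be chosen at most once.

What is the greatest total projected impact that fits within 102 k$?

By projected impact per k$: bridge inspection 5.63, after-school tutoring 5.26, literacy program 4.78, flood-sensor network 4.17 lead.
A density-first pass picks literacy program + after-school tutoring + bridge inspection + solar retrofit — 459 at 91 k$.
Replace literacy program and solar retrofit with vaccination drive + flood-sensor network: the trade gains 12 net, giving 471 at 101 k$.
Next best is literacy program + after-school tutoring + vaccination drive at 466 (101 k$) — short by 5.

471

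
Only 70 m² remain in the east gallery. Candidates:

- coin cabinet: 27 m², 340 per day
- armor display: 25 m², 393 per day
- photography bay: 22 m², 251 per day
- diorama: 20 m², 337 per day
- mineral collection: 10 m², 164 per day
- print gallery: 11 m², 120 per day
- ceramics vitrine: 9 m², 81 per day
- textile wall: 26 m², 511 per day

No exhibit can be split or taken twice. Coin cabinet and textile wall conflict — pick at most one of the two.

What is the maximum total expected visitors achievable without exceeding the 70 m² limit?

Density check — textile wall 19.65, diorama 16.85, mineral collection 16.40, armor display 15.72 are the best per m².
A density-first pass picks diorama + mineral collection + print gallery + textile wall — 1132 at 67 m².
Replace diorama and print gallery with armor display + ceramics vitrine: the trade gains 17 net, giving 1149 at 70 m².

1149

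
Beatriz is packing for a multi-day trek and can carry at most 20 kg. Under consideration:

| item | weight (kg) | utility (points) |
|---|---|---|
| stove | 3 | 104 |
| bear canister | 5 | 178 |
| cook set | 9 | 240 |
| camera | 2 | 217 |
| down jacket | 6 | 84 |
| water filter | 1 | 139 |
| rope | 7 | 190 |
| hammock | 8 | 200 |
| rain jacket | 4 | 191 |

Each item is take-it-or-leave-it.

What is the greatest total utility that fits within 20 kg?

A density-first pass picks stove + bear canister + camera + water filter + rain jacket — 829 at 15 kg.
Replace stove with hammock: the trade gains 96 net, giving 925 at 20 kg.

925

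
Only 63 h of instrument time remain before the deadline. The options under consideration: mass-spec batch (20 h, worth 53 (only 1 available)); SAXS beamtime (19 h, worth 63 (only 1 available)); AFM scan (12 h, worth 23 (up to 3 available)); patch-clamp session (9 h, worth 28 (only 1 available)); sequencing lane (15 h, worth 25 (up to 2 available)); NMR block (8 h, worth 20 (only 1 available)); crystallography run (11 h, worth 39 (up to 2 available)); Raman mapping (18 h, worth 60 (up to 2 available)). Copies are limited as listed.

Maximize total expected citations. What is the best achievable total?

Filling by ratio: 2×crystallography run + 2×Raman mapping for 198, with 5 h left unused.
Replace 2×crystallography run with SAXS beamtime + NMR block: the trade gains 5 net, giving 203 at 63 h.
No other feasible combination exceeds 203.

203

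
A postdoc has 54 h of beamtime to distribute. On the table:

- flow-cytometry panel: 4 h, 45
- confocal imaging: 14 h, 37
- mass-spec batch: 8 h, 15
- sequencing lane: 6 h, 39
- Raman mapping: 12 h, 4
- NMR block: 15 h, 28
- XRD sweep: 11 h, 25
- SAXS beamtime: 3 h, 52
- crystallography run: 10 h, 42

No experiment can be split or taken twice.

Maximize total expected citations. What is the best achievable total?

243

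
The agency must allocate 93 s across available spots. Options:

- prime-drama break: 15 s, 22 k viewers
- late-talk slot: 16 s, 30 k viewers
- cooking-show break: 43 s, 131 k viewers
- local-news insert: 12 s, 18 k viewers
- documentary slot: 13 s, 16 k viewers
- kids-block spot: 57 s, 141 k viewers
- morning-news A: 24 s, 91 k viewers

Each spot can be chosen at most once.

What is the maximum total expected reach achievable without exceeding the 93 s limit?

Density check — morning-news A 3.79, cooking-show break 3.05, kids-block spot 2.47, late-talk slot 1.88 are the best per s.
A density-first pass picks late-talk slot + cooking-show break + morning-news A — 252 at 83 s.
The 16 s tied up in late-talk slot is better spent on local-news insert + documentary slot — total rises to 256 (92 s).
That's the maximum — no swap from here does better than 256.

256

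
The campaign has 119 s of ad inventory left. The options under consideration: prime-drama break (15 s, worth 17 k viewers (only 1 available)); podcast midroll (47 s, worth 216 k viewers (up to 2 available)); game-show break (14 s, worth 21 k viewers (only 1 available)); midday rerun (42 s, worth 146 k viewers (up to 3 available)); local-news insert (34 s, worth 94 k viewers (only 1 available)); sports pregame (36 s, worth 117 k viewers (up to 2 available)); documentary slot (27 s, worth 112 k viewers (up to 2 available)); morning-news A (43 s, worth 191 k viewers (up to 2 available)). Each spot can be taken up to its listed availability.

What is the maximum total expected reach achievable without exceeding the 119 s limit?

519

Density check — podcast midroll 4.60, morning-news A 4.44, documentary slot 4.15, midday rerun 3.48 are the best per s.
Greedy by ratio would take 2×podcast midroll + game-show break: 108 s used, total 453.
Dropping podcast midroll and game-show break frees 61 s; slotting in documentary slot + morning-news A (70 s) lifts the total to 519 at 117 s.
Nothing else within 119 s beats 519.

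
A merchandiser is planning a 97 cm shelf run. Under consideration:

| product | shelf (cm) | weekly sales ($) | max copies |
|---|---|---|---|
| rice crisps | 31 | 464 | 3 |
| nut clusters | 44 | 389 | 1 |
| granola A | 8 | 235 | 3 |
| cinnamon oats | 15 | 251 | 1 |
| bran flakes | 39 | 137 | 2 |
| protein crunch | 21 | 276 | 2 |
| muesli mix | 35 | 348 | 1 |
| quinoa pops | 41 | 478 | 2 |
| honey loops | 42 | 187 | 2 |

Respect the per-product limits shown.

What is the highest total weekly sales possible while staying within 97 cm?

1721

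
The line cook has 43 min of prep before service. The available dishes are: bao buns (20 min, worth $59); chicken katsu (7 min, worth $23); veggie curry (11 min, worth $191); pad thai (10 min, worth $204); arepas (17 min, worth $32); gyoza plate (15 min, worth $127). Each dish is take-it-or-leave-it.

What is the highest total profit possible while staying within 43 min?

545

Best packing: chicken katsu + veggie curry + pad thai + gyoza plate — 43 min, 545 total.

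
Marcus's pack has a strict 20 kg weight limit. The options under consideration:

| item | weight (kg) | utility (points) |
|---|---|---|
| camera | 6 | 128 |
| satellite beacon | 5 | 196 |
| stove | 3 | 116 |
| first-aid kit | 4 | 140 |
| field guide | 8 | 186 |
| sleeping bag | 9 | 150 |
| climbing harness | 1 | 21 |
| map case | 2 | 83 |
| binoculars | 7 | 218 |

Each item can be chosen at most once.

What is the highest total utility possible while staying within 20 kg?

By utility per kg: map case 41.50, satellite beacon 39.20, stove 38.67 lead.
Greedy by ratio would take camera + satellite beacon + stove + first-aid kit + map case: 20 kg used, total 663.
Dropping camera and map case frees 8 kg; slotting in climbing harness + binoculars (8 kg) lifts the total to 691 at 20 kg.
Runner-up satellite beacon + stove + first-aid kit + binoculars tops out at 670.

691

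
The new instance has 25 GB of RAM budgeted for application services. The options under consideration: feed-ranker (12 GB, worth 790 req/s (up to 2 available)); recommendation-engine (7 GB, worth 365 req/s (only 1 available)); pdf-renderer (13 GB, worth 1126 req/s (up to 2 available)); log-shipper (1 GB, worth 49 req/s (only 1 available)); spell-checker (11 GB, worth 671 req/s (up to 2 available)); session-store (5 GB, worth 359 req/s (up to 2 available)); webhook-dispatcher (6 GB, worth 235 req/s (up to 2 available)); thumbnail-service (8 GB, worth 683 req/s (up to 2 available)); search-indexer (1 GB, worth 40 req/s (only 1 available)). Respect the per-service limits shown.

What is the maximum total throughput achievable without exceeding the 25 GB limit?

1933

Density check — pdf-renderer 86.62, thumbnail-service 85.38, session-store 71.80 are the best per GB.
Greedy by ratio would take pdf-renderer + log-shipper + thumbnail-service + search-indexer: 23 GB used, total 1898.
Dropping thumbnail-service frees 8 GB; slotting in 2×session-store (10 GB) lifts the total to 1933 at 25 GB.
Nothing else within 25 GB beats 1933.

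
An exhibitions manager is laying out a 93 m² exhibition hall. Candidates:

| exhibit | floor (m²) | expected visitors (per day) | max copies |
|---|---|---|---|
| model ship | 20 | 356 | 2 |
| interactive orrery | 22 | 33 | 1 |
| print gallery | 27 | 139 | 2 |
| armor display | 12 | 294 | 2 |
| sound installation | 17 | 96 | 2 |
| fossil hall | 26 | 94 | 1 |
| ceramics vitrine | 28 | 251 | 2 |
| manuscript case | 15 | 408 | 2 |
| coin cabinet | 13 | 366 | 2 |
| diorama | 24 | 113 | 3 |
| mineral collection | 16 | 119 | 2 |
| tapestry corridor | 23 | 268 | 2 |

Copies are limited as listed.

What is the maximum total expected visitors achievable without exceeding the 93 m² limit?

Ranking by ratio (expected visitors/m²): coin cabinet 28.15, manuscript case 27.20, armor display 24.50, model ship 17.80.
A density-first pass picks 2×armor display + 2×manuscript case + 2×coin cabinet — 2136 at 80 m².
Dropping armor display frees 12 m²; slotting in model ship (20 m²) lifts the total to 2198 at 88 m².
That's the maximum — no swap from here does better than 2198.

2198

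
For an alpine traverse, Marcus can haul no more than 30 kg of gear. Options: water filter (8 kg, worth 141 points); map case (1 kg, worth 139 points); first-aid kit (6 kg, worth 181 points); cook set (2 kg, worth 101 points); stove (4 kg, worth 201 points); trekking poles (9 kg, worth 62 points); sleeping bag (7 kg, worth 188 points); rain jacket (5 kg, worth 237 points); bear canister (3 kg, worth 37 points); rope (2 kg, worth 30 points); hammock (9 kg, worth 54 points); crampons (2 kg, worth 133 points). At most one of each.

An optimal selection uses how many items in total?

The maximum utility within 30 kg is 1217.
One optimal bundle: map case + first-aid kit + cook set + stove + sleeping bag + rain jacket + bear canister + crampons (30 kg).
Every optimal selection uses 8 items.

8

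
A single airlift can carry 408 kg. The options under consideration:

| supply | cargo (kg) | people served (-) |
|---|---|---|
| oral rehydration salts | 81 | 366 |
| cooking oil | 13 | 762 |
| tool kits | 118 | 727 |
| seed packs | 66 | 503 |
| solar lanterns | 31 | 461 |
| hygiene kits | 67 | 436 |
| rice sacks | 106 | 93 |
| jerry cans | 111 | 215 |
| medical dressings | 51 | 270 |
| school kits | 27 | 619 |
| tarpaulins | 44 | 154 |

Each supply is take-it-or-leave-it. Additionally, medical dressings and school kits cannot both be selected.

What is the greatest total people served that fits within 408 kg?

Taking oral rehydration salts + cooking oil + tool kits + seed packs + solar lanterns + hygiene kits + school kits: 403 kg used, 3874 in people served.

3874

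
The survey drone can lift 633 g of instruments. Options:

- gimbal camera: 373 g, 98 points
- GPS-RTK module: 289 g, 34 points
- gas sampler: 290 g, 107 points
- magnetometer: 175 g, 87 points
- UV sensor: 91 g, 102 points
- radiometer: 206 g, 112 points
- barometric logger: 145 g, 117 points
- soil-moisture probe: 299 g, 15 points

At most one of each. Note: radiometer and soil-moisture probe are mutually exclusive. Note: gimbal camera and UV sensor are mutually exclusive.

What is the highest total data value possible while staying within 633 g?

418

Density check — UV sensor 1.12, barometric logger 0.81, radiometer 0.54, magnetometer 0.50 are the best per g.
Magnetometer + UV sensor + radiometer + barometric logger uses 617 of the 633 g and totals 418.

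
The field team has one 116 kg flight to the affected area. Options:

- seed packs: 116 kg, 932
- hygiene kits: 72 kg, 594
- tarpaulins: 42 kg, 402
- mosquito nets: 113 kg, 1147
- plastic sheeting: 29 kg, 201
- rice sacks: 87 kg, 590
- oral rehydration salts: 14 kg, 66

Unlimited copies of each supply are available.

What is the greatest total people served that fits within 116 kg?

1147

Taking mosquito nets: 113 kg used, 1147 in people served.
No other feasible combination exceeds 1147.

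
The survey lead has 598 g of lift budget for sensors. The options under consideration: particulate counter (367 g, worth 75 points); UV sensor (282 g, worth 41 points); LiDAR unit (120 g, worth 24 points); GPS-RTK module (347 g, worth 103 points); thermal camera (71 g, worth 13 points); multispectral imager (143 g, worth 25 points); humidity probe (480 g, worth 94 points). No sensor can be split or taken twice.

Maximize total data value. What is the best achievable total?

The ratio heuristic lands on LiDAR unit + GPS-RTK module + thermal camera (140) but leaves 60 g idle.
Dropping LiDAR unit frees 120 g; slotting in multispectral imager (143 g) lifts the total to 141 at 561 g.

141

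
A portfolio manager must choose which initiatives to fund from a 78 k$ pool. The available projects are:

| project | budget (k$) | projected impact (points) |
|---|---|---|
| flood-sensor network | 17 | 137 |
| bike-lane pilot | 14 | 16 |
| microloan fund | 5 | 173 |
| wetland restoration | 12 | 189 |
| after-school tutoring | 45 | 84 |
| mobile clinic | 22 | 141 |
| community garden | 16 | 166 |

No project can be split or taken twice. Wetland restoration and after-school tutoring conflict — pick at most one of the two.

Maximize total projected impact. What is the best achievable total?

806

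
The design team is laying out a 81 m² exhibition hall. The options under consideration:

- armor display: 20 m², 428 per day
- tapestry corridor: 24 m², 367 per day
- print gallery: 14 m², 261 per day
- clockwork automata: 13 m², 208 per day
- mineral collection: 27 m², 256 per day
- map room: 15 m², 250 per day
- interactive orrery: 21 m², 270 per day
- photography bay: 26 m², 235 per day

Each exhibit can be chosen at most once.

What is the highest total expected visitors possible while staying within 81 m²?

By expected visitors per m²: armor display 21.40, print gallery 18.64, map room 16.67 lead.
Greedy by ratio would take armor display + print gallery + clockwork automata + map room: 62 m² used, total 1147.
Dropping clockwork automata and map room frees 28 m²; slotting in tapestry corridor + interactive orrery (45 m²) lifts the total to 1326 at 79 m².
Runner-up armor display + tapestry corridor + map room + interactive orrery tops out at 1315.

1326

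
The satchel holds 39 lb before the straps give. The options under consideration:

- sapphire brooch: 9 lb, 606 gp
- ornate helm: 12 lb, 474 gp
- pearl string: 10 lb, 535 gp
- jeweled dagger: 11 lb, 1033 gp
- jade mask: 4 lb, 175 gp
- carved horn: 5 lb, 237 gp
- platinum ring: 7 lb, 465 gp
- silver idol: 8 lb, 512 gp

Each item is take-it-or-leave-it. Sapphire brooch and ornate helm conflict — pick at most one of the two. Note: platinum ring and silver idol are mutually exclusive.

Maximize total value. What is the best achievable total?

Taking sapphire brooch + pearl string + jeweled dagger + silver idol: 38 lb used, 2686 in value.

2686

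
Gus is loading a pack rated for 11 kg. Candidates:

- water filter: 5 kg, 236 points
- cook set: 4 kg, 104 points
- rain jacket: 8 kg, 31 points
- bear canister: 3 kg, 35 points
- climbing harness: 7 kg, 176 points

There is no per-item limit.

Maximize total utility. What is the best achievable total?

2×water filter uses 10 of the 11 kg and totals 472.
That's the maximum — no swap from here does better than 472.

472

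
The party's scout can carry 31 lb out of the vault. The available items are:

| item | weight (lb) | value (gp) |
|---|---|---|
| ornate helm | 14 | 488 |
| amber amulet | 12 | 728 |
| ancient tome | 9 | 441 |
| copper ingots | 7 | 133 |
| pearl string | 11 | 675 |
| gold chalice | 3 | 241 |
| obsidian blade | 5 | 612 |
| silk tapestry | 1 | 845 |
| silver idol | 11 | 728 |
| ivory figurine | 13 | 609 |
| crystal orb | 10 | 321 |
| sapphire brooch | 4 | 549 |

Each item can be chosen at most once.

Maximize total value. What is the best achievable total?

3175

By value per lb: silk tapestry 845.00, sapphire brooch 137.25, obsidian blade 122.40 lead.
Greedy by ratio would take copper ingots + gold chalice + obsidian blade + silk tapestry + silver idol + sapphire brooch: 31 lb used, total 3108.
Reworking the packing: amber amulet + ancient tome + obsidian blade + silk tapestry + sapphire brooch uses 31 lb and improves the total to 3175.
Every other selection either busts 31 lb or fails to beat 3175.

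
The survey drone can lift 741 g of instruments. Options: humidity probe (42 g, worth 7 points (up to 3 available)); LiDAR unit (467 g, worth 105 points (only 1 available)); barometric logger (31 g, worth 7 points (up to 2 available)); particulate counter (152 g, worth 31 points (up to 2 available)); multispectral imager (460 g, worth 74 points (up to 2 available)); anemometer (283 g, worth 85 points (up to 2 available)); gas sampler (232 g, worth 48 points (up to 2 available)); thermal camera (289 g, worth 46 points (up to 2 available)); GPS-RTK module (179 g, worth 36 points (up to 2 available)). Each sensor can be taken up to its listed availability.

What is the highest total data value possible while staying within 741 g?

By data value per g: anemometer 0.30, barometric logger 0.23, LiDAR unit 0.22 lead.
Taking the top-ratio sensors first gives 2×humidity probe + 2×barometric logger + 2×anemometer for 198 (712 g).
Replace 2×humidity probe and 2×barometric logger with particulate counter: the trade gains 3 net, giving 201 at 718 g.
That's the maximum — no swap from here does better than 201.

201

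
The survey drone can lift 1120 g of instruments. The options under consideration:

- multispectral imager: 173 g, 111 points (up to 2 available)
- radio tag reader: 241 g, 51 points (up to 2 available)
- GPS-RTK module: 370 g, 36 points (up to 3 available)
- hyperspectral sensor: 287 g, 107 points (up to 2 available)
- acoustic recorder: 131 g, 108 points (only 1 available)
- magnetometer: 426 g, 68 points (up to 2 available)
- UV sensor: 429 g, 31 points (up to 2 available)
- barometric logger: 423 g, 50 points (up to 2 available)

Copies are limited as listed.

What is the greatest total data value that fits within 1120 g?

The ratio ordering already packs tightly: 2×multispectral imager + 2×hyperspectral sensor + acoustic recorder, 1051 g, 544.

544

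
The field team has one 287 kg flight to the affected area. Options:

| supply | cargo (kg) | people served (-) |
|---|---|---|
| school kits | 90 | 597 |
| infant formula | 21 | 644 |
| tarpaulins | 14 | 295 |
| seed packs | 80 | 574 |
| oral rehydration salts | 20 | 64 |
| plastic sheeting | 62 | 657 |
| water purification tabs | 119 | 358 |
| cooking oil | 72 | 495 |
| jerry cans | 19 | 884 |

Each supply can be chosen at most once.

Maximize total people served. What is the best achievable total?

The ratio heuristic lands on infant formula + tarpaulins + seed packs + plastic sheeting + cooking oil + jerry cans (3549) but leaves 19 kg idle.
Dropping cooking oil frees 72 kg; slotting in school kits (90 kg) lifts the total to 3651 at 286 kg.

3651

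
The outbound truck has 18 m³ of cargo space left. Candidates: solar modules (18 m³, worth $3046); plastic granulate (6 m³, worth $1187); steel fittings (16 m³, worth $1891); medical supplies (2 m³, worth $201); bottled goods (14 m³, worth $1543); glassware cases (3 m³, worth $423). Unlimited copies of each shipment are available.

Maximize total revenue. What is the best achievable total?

3561

Taking 3×plastic granulate: 18 m³ used, 3561 in revenue.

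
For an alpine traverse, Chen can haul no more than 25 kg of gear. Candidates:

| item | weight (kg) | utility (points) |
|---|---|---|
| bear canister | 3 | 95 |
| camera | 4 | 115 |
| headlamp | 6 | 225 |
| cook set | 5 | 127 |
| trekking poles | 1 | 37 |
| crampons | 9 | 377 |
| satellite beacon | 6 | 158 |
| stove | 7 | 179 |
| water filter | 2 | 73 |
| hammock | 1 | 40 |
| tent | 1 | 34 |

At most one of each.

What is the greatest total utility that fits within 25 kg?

925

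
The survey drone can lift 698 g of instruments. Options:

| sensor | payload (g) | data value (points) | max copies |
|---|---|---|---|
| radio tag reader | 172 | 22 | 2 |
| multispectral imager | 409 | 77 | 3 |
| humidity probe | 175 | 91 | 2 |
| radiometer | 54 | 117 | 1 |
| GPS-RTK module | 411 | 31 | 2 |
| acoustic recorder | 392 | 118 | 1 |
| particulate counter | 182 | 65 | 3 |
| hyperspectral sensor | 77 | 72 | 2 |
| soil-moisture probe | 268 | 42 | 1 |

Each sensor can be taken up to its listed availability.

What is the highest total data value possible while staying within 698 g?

443

Best packing: 2×humidity probe + radiometer + 2×hyperspectral sensor — 558 g, 443 total.
The spare 140 g is too small for any remaining sensor, and no exchange beats 443.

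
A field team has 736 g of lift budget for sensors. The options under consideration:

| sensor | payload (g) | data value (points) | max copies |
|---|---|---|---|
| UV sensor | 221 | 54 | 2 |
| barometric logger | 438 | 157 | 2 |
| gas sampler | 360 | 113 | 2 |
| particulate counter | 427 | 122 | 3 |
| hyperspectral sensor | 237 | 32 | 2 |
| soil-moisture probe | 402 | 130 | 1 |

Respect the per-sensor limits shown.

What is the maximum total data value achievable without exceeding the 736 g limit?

226

The ratio heuristic lands on UV sensor + barometric logger (211) but leaves 77 g idle.
The 659 g tied up in UV sensor and barometric logger is better spent on 2×gas sampler — total rises to 226 (720 g).
The spare 16 g is too small for any remaining sensor, and no exchange beats 226.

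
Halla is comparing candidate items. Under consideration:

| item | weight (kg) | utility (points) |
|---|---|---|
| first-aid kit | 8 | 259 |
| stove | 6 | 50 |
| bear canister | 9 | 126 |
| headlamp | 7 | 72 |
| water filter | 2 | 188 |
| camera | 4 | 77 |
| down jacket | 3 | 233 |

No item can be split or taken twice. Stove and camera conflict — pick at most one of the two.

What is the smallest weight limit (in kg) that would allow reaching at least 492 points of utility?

Minimise kg subject to total utility ≥ 492.
Taking water filter + camera + down jacket gives 498 (≥ 492) for 9 kg.
Below 9 kg the best achievable stays under 492.

9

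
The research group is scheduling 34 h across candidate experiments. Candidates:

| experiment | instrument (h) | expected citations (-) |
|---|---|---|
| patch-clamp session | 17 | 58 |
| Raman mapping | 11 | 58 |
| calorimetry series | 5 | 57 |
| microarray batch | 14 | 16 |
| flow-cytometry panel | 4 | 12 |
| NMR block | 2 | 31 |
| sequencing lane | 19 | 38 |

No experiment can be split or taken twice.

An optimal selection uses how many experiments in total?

3

Optimal total is 173.
patch-clamp session + Raman mapping + calorimetry series hits 173 at 33 h.
Any selection reaching 173 contains exactly 3 experiments.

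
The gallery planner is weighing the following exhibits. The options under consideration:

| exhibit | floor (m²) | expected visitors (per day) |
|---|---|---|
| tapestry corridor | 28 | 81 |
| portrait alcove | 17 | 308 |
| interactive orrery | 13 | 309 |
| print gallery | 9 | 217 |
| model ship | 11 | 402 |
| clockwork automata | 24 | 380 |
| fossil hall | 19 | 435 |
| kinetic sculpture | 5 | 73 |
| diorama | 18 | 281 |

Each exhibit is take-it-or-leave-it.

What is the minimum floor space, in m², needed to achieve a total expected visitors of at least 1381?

57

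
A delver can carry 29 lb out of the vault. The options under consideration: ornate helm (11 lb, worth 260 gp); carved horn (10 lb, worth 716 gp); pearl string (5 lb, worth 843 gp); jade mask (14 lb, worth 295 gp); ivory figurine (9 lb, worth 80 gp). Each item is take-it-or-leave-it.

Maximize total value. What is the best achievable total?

Density check — pearl string 168.60, carved horn 71.60, ornate helm 23.64, jade mask 21.07 are the best per lb.
Taking the top-ratio items first gives ornate helm + carved horn + pearl string for 1819 (26 lb).
Dropping ornate helm frees 11 lb; slotting in jade mask (14 lb) lifts the total to 1854 at 29 lb.
Next best is ornate helm + carved horn + pearl string at 1819 (26 lb) — short by 35.

1854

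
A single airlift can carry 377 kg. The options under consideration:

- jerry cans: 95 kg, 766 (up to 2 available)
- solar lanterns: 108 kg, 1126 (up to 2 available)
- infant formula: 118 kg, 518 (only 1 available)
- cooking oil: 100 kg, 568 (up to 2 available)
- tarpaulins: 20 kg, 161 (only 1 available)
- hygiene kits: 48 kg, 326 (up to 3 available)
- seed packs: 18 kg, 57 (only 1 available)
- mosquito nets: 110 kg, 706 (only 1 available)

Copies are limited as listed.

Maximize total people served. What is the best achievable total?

3401

A density-first pass picks jerry cans + 2×solar lanterns + tarpaulins + seed packs — 3236 at 349 kg.
Dropping tarpaulins frees 20 kg; slotting in hygiene kits (48 kg) lifts the total to 3401 at 377 kg.
Every other selection either busts 377 kg or exceeds an availability limit or fails to beat 3401.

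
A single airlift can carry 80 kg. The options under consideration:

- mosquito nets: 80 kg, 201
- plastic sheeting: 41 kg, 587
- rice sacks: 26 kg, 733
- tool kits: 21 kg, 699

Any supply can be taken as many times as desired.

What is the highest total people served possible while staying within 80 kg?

2199

A density-first pass picks 3×tool kits — 2097 at 63 kg.
The 63 kg tied up in 3×tool kits is better spent on 3×rice sacks — total rises to 2199 (78 kg).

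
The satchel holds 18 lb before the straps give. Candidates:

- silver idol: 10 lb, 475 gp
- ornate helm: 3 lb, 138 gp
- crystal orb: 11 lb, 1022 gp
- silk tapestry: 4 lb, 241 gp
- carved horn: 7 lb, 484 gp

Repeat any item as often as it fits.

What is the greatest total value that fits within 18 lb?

The ratio ordering already packs tightly: crystal orb + carved horn, 18 lb, 1506.
Every other selection either busts 18 lb or fails to beat 1506.

1506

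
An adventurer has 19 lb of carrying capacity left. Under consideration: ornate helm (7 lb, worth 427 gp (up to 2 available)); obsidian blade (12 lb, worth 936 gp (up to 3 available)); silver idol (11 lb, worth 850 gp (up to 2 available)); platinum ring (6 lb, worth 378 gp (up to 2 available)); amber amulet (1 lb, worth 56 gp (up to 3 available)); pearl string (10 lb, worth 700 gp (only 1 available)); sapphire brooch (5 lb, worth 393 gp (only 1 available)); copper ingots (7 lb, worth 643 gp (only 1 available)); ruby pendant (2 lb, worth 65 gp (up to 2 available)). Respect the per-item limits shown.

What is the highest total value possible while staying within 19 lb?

Greedy by ratio would take platinum ring + amber amulet + sapphire brooch + copper ingots: 19 lb used, total 1470.
Replace platinum ring and amber amulet and sapphire brooch with obsidian blade: the trade gains 109 net, giving 1579 at 19 lb.

1579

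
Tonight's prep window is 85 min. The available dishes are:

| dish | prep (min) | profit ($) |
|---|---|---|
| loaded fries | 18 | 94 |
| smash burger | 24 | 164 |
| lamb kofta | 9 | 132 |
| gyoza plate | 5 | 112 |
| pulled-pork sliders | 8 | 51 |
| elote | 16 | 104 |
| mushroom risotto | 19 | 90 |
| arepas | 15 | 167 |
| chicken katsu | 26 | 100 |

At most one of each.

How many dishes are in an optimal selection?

6

Best achievable profit is 730.
For example smash burger + lamb kofta + gyoza plate + pulled-pork sliders + elote + arepas achieves it, using 77 min.
Any selection reaching 730 contains exactly 6 dishes.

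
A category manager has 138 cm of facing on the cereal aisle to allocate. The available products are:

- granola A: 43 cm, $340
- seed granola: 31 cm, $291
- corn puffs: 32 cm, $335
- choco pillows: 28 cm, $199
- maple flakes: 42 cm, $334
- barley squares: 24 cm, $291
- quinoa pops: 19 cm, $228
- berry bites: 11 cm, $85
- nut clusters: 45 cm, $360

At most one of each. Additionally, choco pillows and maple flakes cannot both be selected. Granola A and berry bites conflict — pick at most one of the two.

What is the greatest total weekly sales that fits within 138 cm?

1344

A density-first pass picks seed granola + corn puffs + barley squares + quinoa pops + berry bites — 1230 at 117 cm.
Dropping berry bites frees 11 cm; slotting in choco pillows (28 cm) lifts the total to 1344 at 134 cm.
The spare 4 cm is too small for any remaining product, and no feasible exchange beats 1344.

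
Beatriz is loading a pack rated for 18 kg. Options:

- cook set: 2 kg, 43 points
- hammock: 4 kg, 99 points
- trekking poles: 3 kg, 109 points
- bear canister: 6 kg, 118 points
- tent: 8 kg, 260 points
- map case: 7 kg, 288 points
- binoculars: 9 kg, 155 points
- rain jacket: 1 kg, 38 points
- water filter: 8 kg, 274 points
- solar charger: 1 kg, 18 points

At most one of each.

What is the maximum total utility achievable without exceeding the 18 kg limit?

671

Taking the top-ratio items first gives cook set + hammock + trekking poles + map case + rain jacket + solar charger for 595 (18 kg).
A better packing is trekking poles + map case + water filter: 18 kg, total 671.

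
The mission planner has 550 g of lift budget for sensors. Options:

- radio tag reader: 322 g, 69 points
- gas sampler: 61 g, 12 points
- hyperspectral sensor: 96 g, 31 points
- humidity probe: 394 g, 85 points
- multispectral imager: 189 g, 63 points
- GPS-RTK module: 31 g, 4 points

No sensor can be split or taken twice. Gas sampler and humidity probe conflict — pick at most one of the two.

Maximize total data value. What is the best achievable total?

136

The ratio heuristic lands on gas sampler + hyperspectral sensor + multispectral imager + GPS-RTK module (110) but leaves 173 g idle.
The 157 g tied up in gas sampler and hyperspectral sensor is better spent on radio tag reader — total rises to 136 (542 g).
Next best is radio tag reader + multispectral imager at 132 (511 g) — short by 4.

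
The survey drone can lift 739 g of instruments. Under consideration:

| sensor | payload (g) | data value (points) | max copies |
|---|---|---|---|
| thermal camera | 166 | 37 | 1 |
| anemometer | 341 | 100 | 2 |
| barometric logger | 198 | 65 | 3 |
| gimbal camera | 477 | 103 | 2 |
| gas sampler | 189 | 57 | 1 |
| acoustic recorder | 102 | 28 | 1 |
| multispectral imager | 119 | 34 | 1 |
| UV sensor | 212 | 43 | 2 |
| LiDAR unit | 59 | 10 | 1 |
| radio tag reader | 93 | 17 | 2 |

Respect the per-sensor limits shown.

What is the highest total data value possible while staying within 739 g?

230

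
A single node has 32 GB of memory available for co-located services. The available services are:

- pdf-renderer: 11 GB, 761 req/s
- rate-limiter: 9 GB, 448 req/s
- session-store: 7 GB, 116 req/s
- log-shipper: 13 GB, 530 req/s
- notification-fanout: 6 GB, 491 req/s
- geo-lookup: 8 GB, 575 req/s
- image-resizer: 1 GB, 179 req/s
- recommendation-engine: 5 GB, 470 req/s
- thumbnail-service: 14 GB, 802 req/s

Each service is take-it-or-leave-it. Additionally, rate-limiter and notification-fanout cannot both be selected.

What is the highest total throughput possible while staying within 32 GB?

2476

Best packing: pdf-renderer + notification-fanout + geo-lookup + image-resizer + recommendation-engine — 31 GB, 2476 total.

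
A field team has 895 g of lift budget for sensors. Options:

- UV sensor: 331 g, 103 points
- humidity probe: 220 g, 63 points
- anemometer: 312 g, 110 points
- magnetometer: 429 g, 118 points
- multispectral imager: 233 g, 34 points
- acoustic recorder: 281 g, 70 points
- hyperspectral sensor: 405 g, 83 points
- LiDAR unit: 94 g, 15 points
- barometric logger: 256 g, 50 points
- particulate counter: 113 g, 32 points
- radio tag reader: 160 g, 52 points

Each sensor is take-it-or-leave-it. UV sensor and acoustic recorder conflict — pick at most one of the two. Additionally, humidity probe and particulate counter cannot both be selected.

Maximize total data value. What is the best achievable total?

276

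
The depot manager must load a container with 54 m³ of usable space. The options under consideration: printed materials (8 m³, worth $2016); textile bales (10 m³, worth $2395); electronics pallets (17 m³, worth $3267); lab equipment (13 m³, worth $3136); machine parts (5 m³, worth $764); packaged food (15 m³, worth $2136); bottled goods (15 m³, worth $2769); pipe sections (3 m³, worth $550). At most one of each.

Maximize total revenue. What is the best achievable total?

Density check — printed materials 252.00, lab equipment 241.23, textile bales 239.50, electronics pallets 192.18 are the best per m³.
A density-first pass picks printed materials + textile bales + electronics pallets + lab equipment + pipe sections — 11364 at 51 m³.
Replace electronics pallets with machine parts + bottled goods: the trade gains 266 net, giving 11630 at 54 m³.
Next best is printed materials + textile bales + electronics pallets + lab equipment + machine parts at 11578 (53 m³) — short by 52.

11630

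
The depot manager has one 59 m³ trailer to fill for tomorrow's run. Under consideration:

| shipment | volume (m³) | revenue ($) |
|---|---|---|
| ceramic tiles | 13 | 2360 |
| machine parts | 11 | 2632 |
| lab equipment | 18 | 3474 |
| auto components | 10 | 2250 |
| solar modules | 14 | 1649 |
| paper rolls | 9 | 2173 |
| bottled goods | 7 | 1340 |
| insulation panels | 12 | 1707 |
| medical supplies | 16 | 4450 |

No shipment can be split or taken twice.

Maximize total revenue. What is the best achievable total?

13865

The ratio heuristic lands on machine parts + auto components + paper rolls + bottled goods + medical supplies (12845) but leaves 6 m³ idle.
Dropping bottled goods frees 7 m³; slotting in ceramic tiles (13 m³) lifts the total to 13865 at 59 m³.
The closest alternative, machine parts + auto components + paper rolls + insulation panels + medical supplies, reaches only 13212.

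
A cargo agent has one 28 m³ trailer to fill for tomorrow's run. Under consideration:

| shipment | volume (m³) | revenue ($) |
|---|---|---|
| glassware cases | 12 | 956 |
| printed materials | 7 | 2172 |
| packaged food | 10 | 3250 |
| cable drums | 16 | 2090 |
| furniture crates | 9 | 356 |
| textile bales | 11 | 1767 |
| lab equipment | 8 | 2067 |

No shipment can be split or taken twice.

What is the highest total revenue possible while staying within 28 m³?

The ratio ordering already packs tightly: printed materials + packaged food + lab equipment, 25 m³, 7489.
The closest alternative, printed materials + packaged food + textile bales, reaches only 7189.

7489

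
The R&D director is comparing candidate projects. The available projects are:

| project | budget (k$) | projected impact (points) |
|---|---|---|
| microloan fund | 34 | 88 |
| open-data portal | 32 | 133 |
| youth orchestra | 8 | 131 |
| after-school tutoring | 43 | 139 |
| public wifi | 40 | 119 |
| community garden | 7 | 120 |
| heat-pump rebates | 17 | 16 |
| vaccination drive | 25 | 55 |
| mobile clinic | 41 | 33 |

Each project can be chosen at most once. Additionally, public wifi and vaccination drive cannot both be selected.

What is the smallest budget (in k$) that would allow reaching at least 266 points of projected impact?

32

Minimise k$ subject to total projected impact ≥ 266.
Taking youth orchestra + community garden + heat-pump rebates gives 267 (≥ 266) for 32 k$.
Below 32 k$ the best achievable stays under 266.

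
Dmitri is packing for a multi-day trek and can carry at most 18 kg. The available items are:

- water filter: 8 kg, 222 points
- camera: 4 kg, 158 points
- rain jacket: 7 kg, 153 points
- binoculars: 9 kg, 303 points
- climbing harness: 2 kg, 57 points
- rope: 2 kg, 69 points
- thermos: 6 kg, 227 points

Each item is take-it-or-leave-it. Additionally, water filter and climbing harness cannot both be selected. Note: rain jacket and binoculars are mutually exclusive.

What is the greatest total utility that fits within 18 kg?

607

By utility per kg: camera 39.50, thermos 37.83, rope 34.50 lead.
Filling by ratio: camera + climbing harness + rope + thermos for 511, with 4 kg left unused.
The 4 kg tied up in climbing harness and rope is better spent on water filter — total rises to 607 (18 kg).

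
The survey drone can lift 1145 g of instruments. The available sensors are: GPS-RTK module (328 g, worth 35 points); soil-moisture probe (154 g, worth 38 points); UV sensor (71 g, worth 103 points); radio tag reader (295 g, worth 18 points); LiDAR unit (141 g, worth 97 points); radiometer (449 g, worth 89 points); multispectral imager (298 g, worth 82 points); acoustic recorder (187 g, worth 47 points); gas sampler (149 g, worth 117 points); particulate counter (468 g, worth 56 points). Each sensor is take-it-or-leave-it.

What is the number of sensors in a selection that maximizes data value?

5

Best achievable data value is 488.
One optimal bundle: UV sensor + LiDAR unit + radiometer + multispectral imager + gas sampler (1108 g).
Any selection reaching 488 contains exactly 5 sensors.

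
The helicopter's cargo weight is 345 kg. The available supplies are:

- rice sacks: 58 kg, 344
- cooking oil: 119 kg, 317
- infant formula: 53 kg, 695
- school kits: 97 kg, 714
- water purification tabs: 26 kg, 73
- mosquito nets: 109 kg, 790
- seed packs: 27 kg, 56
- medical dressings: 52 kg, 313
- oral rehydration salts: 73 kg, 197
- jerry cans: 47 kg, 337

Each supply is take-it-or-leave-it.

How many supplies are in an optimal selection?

5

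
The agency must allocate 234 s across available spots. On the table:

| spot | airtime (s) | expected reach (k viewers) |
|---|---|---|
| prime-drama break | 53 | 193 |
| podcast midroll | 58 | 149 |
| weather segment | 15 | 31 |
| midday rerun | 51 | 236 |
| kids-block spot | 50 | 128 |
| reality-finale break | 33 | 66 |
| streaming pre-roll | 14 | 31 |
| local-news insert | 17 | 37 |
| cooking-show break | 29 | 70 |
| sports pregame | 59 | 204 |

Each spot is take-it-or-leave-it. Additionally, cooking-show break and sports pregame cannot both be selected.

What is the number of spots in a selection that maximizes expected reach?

5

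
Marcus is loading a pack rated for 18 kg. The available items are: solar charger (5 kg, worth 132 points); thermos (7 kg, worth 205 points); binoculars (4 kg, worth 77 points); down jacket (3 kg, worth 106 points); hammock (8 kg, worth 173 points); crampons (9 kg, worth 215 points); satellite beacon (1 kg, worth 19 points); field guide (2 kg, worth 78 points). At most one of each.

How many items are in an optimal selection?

The maximum utility within 18 kg is 540.
solar charger + thermos + down jacket + satellite beacon + field guide hits 540 at 18 kg.
Every optimal selection uses 5 items.

5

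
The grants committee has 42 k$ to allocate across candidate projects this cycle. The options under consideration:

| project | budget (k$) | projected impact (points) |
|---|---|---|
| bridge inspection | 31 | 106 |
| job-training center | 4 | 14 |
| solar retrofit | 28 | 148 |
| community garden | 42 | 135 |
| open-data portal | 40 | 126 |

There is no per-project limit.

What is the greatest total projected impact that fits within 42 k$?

Density check — solar retrofit 5.29, job-training center 3.50, bridge inspection 3.42 are the best per k$.
Taking 3×job-training center + solar retrofit: 40 k$ used, 190 in projected impact.
Every other selection either busts 42 k$ or fails to beat 190.

190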